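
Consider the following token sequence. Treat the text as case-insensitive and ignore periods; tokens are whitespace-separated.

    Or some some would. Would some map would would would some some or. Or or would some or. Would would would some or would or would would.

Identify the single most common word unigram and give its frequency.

"would", 12 times

Unigram frequencies (highest first):
  would: 12
  or: 7
  some: 7
  map: 1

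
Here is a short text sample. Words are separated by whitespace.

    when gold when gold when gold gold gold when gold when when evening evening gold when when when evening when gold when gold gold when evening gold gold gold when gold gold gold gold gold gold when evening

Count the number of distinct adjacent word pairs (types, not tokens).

38 tokens → 37 bigram windows in total.
Repeated bigrams (each contributes count−1 duplicates):
  gold gold: 10
  gold when: 9
  when gold: 7
  when evening: 4
  when when: 3
  evening gold: 2
29 duplicate windows → 37 − 29 = 8 distinct.

8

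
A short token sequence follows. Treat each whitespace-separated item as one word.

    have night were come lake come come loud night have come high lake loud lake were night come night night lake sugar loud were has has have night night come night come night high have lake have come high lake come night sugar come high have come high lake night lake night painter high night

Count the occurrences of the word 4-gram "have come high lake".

Scanning the 52 overlapping 4-gram windows for "have come high lake":
  position 10–13: have come high lake
  position 37–40: have come high lake
  position 46–49: have come high lake

3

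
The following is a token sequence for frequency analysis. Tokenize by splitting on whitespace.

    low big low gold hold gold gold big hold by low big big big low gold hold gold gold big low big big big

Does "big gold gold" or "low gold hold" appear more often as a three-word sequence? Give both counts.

"low gold hold" (2 vs 0)

"big gold gold": 0 occurrences
"low gold hold": 2 occurrences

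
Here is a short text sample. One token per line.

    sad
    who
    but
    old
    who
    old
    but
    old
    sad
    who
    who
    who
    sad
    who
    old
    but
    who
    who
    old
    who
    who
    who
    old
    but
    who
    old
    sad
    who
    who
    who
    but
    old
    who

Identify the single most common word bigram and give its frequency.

"who who", 7 times

Bigram frequencies (highest first):
  who who: 7
  who old: 5
  sad who: 4
  but old: 3
  old who: 3
  old but: 3
  … (4 more, each ≤ 2)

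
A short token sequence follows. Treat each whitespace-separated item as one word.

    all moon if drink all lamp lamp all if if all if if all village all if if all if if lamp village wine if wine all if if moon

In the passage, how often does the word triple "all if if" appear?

Scanning the 28 overlapping trigram windows for "all if if":
  position 8–10: all if if
  position 11–13: all if if
  position 16–18: all if if
  position 19–21: all if if
  position 27–29: all if if

5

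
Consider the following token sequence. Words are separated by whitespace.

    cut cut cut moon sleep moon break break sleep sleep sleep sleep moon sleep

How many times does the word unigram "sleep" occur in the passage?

6

Scanning the 14 tokens for "sleep":
  position 5: sleep
  position 9: sleep
  position 10: sleep
  position 11: sleep
  position 12: sleep
  position 14: sleep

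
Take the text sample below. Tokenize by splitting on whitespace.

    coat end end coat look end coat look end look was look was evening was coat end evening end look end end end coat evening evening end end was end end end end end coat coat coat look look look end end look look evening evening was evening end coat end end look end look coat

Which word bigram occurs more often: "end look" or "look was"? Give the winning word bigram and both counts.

"end look" (5 vs 2)

"end look": 5 occurrences
"look was": 2 occurrences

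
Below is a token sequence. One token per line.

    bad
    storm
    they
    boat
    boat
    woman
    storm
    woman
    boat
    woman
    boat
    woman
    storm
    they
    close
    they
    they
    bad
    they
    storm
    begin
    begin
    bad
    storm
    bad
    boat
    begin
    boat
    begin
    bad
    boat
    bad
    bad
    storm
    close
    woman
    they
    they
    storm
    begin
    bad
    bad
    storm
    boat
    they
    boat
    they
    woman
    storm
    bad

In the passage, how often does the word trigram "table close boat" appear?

Scanning the 48 overlapping trigram windows for "table close boat":
  (none found)

0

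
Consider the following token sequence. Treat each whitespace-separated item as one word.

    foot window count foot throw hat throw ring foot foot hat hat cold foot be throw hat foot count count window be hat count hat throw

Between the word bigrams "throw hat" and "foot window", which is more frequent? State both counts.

"throw hat": 2 occurrences
"foot window": 1 occurrence

"throw hat" (2 vs 1)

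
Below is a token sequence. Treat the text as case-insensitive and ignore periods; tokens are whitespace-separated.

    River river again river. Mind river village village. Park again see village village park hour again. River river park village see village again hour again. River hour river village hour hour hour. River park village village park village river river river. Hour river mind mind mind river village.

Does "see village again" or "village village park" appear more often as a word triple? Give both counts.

"village village park" (3 vs 1)

"see village again": 1 occurrence
"village village park": 3 occurrences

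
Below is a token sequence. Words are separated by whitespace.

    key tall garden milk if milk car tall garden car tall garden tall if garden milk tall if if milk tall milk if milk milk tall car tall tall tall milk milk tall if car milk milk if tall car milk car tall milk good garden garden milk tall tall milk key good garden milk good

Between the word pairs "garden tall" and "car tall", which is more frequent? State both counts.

"car tall" (4 vs 1)

"garden tall": 1 occurrence
"car tall": 4 occurrences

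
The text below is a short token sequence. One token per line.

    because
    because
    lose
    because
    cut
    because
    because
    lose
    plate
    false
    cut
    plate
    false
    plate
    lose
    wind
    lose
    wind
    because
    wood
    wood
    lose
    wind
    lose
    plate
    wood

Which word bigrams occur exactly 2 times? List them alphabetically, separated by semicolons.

Bigram counts meeting the condition (exactly 2 times):
  because because: 2
  because lose: 2
  lose plate: 2
  plate false: 2
  wind lose: 2

because because; because lose; lose plate; plate false; wind lose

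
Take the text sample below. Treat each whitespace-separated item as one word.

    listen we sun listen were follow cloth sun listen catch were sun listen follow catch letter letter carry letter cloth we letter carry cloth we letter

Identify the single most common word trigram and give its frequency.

"cloth we letter", 2 times

Trigram frequencies (highest first):
  cloth we letter: 2
  listen we sun: 1
  we sun listen: 1
  sun listen were: 1
  listen were follow: 1
  were follow cloth: 1
  … (17 more, each ≤ 1)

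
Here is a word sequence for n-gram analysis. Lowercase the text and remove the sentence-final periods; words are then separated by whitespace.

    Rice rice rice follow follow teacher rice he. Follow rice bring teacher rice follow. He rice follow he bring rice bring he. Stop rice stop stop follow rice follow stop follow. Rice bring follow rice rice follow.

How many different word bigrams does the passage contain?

37 tokens → 36 bigram windows in total.
Repeated bigrams (each contributes count−1 duplicates):
  rice follow: 5
  follow rice: 4
  rice bring: 3
  rice rice: 3
  follow he: 2
  stop follow: 2
  teacher rice: 2
14 duplicate windows → 36 − 14 = 22 distinct.

22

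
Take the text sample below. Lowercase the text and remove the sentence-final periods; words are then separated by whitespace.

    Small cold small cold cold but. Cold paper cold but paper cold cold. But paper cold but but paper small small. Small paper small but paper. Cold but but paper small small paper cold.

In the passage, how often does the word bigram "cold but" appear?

5

Scanning the 33 overlapping bigram windows for "cold but":
  position 5–6: cold but
  position 9–10: cold but
  position 13–14: cold but
  position 16–17: cold but
  position 27–28: cold but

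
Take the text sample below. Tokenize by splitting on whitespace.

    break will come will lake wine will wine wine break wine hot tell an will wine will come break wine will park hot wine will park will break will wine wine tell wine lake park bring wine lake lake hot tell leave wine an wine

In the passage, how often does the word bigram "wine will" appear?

Scanning the 44 overlapping bigram windows for "wine will":
  position 6–7: wine will
  position 16–17: wine will
  position 20–21: wine will
  position 24–25: wine will

4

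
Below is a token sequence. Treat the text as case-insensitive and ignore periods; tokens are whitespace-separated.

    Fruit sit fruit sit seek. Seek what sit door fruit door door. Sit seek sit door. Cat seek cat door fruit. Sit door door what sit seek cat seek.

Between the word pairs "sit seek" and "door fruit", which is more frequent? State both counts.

"sit seek": 3 occurrences
"door fruit": 2 occurrences

"sit seek" (3 vs 2)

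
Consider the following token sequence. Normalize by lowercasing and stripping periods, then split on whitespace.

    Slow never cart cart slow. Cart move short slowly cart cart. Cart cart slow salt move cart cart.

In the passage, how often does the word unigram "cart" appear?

9

Scanning the 18 tokens for "cart":
  position 3: cart
  position 4: cart
  position 6: cart
  position 10: cart
  position 11: cart
  position 12: cart
  position 13: cart
  position 17: cart
  position 18: cart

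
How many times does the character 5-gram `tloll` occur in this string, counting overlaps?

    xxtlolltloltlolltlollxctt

3

Sliding a length-5 window over the 25 characters (21 positions):
  position 3–7: tloll
  position 12–16: tloll
  position 17–21: tloll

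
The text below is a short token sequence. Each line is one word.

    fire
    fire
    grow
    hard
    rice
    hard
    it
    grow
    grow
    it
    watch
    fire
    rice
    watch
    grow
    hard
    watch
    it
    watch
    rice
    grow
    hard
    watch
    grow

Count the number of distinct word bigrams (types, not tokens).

18

24 tokens → 23 bigram windows in total.
Repeated bigrams (each contributes count−1 duplicates):
  grow hard: 3
  hard watch: 2
  it watch: 2
  watch grow: 2
5 duplicate windows → 23 − 5 = 18 distinct.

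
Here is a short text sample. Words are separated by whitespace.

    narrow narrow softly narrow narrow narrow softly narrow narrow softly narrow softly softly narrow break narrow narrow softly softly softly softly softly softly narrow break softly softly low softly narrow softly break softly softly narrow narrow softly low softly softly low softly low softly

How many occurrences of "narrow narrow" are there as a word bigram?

Scanning the 43 overlapping bigram windows for "narrow narrow":
  position 1–2: narrow narrow
  position 4–5: narrow narrow
  position 5–6: narrow narrow
  position 8–9: narrow narrow
  position 16–17: narrow narrow
  position 35–36: narrow narrow

6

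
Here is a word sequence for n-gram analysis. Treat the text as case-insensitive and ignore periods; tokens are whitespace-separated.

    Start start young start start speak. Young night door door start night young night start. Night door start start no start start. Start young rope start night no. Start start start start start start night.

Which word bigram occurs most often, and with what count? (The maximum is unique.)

Bigram frequencies (highest first):
  start start: 10
  start night: 4
  start young: 2
  young night: 2
  night door: 2
  door start: 2
  … (11 more, each ≤ 2)

"start start", 10 times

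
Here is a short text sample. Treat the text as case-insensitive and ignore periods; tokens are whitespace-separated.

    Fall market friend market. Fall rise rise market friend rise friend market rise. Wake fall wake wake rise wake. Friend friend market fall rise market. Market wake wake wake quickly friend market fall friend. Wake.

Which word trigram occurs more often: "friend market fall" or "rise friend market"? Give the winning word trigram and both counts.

"friend market fall" (3 vs 1)

"friend market fall": 3 occurrences
"rise friend market": 1 occurrence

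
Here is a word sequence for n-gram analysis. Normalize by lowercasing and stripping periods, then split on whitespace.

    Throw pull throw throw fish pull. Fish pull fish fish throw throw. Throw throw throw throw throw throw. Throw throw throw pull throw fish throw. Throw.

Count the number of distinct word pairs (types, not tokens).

26 tokens → 25 bigram windows in total.
Repeated bigrams (each contributes count−1 duplicates):
  throw throw: 12
  fish pull: 2
  fish throw: 2
  pull fish: 2
  pull throw: 2
  throw fish: 2
  throw pull: 2
17 duplicate windows → 25 − 17 = 8 distinct.

8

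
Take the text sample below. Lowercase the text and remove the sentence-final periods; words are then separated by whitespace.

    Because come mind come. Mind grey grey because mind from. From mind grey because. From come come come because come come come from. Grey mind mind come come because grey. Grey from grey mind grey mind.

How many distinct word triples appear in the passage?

36 tokens → 34 trigram windows in total.
Repeated trigrams (each contributes count−1 duplicates):
  come come because: 2
  come come come: 2
  from grey mind: 2
3 duplicate windows → 34 − 3 = 31 distinct.

31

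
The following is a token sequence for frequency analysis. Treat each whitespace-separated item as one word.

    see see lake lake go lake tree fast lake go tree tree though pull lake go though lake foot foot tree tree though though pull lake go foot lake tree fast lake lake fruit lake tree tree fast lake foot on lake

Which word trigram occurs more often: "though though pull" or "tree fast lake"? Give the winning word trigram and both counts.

"though though pull": 1 occurrence
"tree fast lake": 3 occurrences

"tree fast lake" (3 vs 1)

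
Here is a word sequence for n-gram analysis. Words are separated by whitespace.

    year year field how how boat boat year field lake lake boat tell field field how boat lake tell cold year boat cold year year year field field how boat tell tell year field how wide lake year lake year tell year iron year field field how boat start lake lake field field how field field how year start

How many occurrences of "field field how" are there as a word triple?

5

Scanning the 57 overlapping trigram windows for "field field how":
  position 14–16: field field how
  position 27–29: field field how
  position 45–47: field field how
  position 52–54: field field how
  position 55–57: field field how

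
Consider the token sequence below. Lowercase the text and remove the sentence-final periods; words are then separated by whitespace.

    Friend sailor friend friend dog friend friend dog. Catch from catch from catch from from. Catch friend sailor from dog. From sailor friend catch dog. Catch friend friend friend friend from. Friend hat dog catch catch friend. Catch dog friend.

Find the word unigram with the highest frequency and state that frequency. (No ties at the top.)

Unigram frequencies (highest first):
  friend: 14
  catch: 9
  from: 7
  dog: 6
  sailor: 3
  hat: 1

"friend", 14 times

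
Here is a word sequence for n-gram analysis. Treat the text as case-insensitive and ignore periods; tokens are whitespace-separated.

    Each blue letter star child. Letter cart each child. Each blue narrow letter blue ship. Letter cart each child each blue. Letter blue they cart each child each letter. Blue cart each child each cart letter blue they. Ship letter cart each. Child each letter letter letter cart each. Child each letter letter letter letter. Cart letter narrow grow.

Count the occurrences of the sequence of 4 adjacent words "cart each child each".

Scanning the 56 overlapping 4-gram windows for "cart each child each":
  position 7–10: cart each child each
  position 17–20: cart each child each
  position 25–28: cart each child each
  position 31–34: cart each child each
  position 41–44: cart each child each
  position 48–51: cart each child each

6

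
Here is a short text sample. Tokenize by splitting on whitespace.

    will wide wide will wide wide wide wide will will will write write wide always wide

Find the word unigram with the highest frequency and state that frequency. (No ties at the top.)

Unigram frequencies (highest first):
  wide: 8
  will: 5
  write: 2
  always: 1

"wide", 8 times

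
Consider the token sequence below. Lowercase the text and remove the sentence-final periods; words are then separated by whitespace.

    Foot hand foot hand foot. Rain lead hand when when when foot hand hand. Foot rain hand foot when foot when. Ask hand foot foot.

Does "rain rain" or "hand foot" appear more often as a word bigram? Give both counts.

"rain rain": 0 occurrences
"hand foot": 5 occurrences

"hand foot" (5 vs 0)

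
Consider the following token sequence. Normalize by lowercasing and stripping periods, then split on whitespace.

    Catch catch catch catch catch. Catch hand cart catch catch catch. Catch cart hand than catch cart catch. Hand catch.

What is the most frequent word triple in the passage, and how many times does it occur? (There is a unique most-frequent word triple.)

"catch catch catch", 6 times

Trigram frequencies (highest first):
  catch catch catch: 6
  catch catch hand: 1
  catch hand cart: 1
  hand cart catch: 1
  cart catch catch: 1
  catch catch cart: 1
  … (7 more, each ≤ 1)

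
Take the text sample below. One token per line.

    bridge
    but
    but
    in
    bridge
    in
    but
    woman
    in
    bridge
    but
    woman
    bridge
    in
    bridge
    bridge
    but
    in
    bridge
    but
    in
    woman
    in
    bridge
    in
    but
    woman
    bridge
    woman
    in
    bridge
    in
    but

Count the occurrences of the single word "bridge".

Scanning the 33 tokens for "bridge":
  position 1: bridge
  position 5: bridge
  position 10: bridge
  position 13: bridge
  position 15: bridge
  position 16: bridge
  position 19: bridge
  position 24: bridge
  position 28: bridge
  position 31: bridge

10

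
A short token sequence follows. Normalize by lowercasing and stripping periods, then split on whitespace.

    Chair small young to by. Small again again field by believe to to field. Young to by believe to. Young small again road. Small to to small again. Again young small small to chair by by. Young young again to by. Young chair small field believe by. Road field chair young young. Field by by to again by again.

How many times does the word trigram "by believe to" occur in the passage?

Scanning the 57 overlapping trigram windows for "by believe to":
  position 10–12: by believe to
  position 17–19: by believe to

2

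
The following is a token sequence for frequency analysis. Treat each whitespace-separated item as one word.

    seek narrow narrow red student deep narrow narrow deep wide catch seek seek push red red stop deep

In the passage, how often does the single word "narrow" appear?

Scanning the 18 tokens for "narrow":
  position 2: narrow
  position 3: narrow
  position 7: narrow
  position 8: narrow

4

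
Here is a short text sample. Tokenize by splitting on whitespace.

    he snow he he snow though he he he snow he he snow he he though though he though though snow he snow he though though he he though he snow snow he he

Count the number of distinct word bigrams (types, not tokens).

9

34 tokens → 33 bigram windows in total.
Repeated bigrams (each contributes count−1 duplicates):
  he he: 7
  he snow: 6
  snow he: 6
  he though: 4
  though he: 4
  though though: 3
24 duplicate windows → 33 − 24 = 9 distinct.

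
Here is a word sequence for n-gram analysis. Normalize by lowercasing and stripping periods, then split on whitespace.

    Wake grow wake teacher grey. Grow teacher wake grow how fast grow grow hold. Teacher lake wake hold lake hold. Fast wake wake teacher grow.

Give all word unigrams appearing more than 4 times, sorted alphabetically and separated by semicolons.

grow; wake

Unigram counts meeting the condition (more than 4 times):
  grow: 6
  wake: 6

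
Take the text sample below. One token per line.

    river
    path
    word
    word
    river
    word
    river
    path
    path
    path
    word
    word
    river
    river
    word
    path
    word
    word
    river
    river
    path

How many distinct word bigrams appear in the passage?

8

21 tokens → 20 bigram windows in total.
Repeated bigrams (each contributes count−1 duplicates):
  word river: 4
  path word: 3
  river path: 3
  word word: 3
  path path: 2
  river river: 2
  river word: 2
12 duplicate windows → 20 − 12 = 8 distinct.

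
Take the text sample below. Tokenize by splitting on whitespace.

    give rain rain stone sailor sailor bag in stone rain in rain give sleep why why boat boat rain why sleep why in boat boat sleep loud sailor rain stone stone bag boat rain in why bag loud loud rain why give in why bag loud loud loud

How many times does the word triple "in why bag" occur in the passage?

Scanning the 46 overlapping trigram windows for "in why bag":
  position 35–37: in why bag
  position 43–45: in why bag

2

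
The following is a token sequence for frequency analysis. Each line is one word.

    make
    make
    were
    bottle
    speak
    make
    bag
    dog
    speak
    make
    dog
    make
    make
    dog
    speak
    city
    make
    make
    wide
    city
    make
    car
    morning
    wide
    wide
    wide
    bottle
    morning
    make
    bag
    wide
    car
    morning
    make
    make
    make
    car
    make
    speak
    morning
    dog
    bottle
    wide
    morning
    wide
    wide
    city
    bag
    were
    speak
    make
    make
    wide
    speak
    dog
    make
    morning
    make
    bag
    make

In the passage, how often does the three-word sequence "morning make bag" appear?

2

Scanning the 58 overlapping trigram windows for "morning make bag":
  position 28–30: morning make bag
  position 57–59: morning make bag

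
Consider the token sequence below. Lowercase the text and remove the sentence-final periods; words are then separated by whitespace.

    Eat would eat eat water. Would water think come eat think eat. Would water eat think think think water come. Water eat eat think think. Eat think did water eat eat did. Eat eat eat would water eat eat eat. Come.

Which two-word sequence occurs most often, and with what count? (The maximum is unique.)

Bigram frequencies (highest first):
  eat eat: 7
  eat think: 4
  water eat: 4
  eat would: 3
  would water: 3
  think think: 3
  … (15 more, each ≤ 2)

"eat eat", 7 times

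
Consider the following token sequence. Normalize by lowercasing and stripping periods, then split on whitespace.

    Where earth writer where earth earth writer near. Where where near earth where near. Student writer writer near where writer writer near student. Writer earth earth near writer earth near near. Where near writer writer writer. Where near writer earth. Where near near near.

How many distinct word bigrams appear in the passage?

44 tokens → 43 bigram windows in total.
Repeated bigrams (each contributes count−1 duplicates):
  where near: 5
  writer writer: 4
  near near: 3
  near where: 3
  near writer: 3
  writer earth: 3
  writer near: 3
  earth earth: 2
  … (7 more repeated)
25 duplicate windows → 43 − 25 = 18 distinct.

18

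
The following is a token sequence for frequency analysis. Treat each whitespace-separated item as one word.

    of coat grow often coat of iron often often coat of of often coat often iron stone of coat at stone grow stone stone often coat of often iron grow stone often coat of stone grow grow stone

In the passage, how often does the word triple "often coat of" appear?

4

Scanning the 36 overlapping trigram windows for "often coat of":
  position 4–6: often coat of
  position 9–11: often coat of
  position 25–27: often coat of
  position 32–34: often coat of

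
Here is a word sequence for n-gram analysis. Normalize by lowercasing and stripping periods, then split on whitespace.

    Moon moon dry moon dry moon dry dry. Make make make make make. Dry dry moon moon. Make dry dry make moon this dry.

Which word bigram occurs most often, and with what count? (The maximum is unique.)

Bigram frequencies (highest first):
  make make: 4
  moon dry: 3
  dry moon: 3
  dry dry: 3
  moon moon: 2
  dry make: 2
  … (5 more, each ≤ 2)

"make make", 4 times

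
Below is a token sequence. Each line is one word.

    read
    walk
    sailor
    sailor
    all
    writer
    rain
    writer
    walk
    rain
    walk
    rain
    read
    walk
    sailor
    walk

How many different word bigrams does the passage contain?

16 tokens → 15 bigram windows in total.
Repeated bigrams (each contributes count−1 duplicates):
  read walk: 2
  walk rain: 2
  walk sailor: 2
3 duplicate windows → 15 − 3 = 12 distinct.

12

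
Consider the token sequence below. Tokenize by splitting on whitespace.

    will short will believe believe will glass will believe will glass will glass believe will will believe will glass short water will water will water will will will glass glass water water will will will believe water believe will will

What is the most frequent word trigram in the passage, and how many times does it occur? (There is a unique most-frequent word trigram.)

Trigram frequencies (highest first):
  believe will glass: 3
  will glass will: 2
  will believe will: 2
  believe will will: 2
  will will believe: 2
  water will water: 2
  … (22 more, each ≤ 2)

"believe will glass", 3 times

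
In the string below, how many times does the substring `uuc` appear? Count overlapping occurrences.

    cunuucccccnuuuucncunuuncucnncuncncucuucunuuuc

Sliding a length-3 window over the 45 characters (43 positions):
  position 4–6: uuc
  position 14–16: uuc
  position 37–39: uuc
  position 43–45: uuc

4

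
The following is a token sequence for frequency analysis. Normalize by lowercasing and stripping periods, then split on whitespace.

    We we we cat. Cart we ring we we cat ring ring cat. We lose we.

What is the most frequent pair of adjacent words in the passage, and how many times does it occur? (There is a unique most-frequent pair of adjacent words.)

Bigram frequencies (highest first):
  we we: 3
  we cat: 2
  cat cart: 1
  cart we: 1
  we ring: 1
  ring we: 1
  … (6 more, each ≤ 1)

"we we", 3 times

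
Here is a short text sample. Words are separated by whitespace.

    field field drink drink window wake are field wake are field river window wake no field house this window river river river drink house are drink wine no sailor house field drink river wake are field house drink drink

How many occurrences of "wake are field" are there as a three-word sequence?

3

Scanning the 37 overlapping trigram windows for "wake are field":
  position 6–8: wake are field
  position 9–11: wake are field
  position 34–36: wake are field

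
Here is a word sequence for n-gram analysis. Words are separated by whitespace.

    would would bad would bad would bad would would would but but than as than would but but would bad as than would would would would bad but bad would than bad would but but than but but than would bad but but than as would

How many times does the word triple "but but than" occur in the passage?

Scanning the 44 overlapping trigram windows for "but but than":
  position 11–13: but but than
  position 34–36: but but than
  position 37–39: but but than
  position 42–44: but but than

4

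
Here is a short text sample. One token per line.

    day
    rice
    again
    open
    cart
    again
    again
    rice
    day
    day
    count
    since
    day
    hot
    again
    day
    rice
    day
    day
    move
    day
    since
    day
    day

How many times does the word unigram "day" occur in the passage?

Scanning the 24 tokens for "day":
  position 1: day
  position 9: day
  position 10: day
  position 13: day
  position 16: day
  position 18: day
  position 19: day
  position 21: day
  position 23: day
  position 24: day

10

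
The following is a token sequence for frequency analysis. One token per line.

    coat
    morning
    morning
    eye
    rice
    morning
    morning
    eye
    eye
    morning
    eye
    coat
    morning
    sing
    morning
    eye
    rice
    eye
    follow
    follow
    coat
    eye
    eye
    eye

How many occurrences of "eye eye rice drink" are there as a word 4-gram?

Scanning the 21 overlapping 4-gram windows for "eye eye rice drink":
  (none found)

0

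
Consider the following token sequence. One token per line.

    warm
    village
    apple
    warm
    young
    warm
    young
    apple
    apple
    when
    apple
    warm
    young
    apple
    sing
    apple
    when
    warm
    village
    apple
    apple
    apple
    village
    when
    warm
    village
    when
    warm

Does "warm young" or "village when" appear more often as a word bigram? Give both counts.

"warm young": 3 occurrences
"village when": 2 occurrences

"warm young" (3 vs 2)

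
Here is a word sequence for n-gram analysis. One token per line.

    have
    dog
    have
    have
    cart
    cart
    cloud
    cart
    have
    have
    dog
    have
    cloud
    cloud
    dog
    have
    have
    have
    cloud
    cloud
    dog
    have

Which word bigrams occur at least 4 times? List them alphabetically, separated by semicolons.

dog have; have have

Bigram counts meeting the condition (at least 4 times):
  dog have: 4
  have have: 4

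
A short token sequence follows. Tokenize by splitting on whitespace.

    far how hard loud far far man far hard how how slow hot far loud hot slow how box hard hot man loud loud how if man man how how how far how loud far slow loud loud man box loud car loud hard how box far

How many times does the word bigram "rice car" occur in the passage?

Scanning the 46 overlapping bigram windows for "rice car":
  (none found)

0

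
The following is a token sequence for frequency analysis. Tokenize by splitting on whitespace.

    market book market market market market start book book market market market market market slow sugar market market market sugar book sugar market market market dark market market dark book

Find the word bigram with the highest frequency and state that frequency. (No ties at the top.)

Bigram frequencies (highest first):
  market market: 12
  book market: 2
  sugar market: 2
  market dark: 2
  market book: 1
  market start: 1
  … (9 more, each ≤ 1)

"market market", 12 times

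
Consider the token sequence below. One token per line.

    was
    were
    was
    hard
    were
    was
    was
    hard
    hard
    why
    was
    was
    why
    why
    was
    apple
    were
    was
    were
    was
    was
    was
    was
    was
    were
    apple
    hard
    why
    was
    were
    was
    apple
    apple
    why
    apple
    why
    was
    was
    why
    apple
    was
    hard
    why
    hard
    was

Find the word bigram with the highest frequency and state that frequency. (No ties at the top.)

Bigram frequencies (highest first):
  was was: 7
  were was: 5
  was were: 4
  why was: 4
  was hard: 3
  hard why: 3
  … (14 more, each ≤ 2)

"was was", 7 times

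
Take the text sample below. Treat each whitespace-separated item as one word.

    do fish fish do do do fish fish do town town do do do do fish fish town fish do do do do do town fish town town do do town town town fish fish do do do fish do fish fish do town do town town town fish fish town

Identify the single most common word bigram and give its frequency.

Bigram frequencies (highest first):
  do do: 12
  fish fish: 6
  fish do: 6
  town town: 6
  do fish: 5
  do town: 5
  … (3 more, each ≤ 4)

"do do", 12 times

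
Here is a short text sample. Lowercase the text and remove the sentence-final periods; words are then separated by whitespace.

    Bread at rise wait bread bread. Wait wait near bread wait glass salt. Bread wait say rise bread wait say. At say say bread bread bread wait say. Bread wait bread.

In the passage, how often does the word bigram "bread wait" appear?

Scanning the 30 overlapping bigram windows for "bread wait":
  position 6–7: bread wait
  position 10–11: bread wait
  position 14–15: bread wait
  position 18–19: bread wait
  position 26–27: bread wait
  position 29–30: bread wait

6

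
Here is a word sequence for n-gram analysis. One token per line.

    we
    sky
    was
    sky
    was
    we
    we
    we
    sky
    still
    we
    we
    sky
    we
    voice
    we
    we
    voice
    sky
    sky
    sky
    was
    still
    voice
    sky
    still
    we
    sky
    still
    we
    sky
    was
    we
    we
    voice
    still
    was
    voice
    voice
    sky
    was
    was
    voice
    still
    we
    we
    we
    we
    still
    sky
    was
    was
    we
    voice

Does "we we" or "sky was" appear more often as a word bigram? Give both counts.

"we we": 8 occurrences
"sky was": 6 occurrences

"we we" (8 vs 6)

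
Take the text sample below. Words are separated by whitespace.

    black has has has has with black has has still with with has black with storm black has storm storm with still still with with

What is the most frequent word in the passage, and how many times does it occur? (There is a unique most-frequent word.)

"has", 8 times

Unigram frequencies (highest first):
  has: 8
  with: 7
  black: 4
  still: 3
  storm: 3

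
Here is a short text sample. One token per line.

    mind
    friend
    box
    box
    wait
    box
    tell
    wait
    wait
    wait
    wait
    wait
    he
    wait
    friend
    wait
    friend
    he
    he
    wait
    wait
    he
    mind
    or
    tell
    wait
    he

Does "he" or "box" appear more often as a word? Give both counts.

"he" (5 vs 3)

"he": 5 occurrences
"box": 3 occurrences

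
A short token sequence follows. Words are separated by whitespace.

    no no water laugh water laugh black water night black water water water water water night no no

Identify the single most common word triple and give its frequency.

Trigram frequencies (highest first):
  water water water: 3
  no no water: 1
  no water laugh: 1
  water laugh water: 1
  laugh water laugh: 1
  water laugh black: 1
  … (8 more, each ≤ 1)

"water water water", 3 times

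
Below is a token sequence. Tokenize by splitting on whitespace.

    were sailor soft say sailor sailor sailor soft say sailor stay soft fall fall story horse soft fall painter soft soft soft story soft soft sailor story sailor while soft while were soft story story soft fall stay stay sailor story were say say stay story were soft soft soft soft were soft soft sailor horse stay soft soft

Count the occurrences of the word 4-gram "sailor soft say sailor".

Scanning the 56 overlapping 4-gram windows for "sailor soft say sailor":
  position 2–5: sailor soft say sailor
  position 7–10: sailor soft say sailor

2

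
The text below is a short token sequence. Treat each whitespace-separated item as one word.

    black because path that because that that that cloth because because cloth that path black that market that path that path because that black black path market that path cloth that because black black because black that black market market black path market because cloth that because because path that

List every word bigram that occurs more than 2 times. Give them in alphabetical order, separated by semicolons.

Bigram counts meeting the condition (more than 2 times):
  cloth that: 3
  path that: 3
  that because: 3
  that path: 4

cloth that; path that; that because; that path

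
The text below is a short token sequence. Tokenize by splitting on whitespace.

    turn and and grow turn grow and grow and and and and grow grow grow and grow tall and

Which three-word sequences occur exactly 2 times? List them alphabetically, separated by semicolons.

Trigram counts meeting the condition (exactly 2 times):
  and and and: 2
  and and grow: 2
  grow and grow: 2

and and and; and and grow; grow and grow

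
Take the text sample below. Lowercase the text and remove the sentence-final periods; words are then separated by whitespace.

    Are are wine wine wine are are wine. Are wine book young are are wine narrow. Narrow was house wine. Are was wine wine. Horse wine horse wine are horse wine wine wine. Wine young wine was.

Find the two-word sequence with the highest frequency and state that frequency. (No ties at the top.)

Bigram frequencies (highest first):
  wine wine: 6
  are wine: 4
  wine are: 4
  are are: 3
  horse wine: 3
  wine horse: 2
  … (14 more, each ≤ 1)

"wine wine", 6 times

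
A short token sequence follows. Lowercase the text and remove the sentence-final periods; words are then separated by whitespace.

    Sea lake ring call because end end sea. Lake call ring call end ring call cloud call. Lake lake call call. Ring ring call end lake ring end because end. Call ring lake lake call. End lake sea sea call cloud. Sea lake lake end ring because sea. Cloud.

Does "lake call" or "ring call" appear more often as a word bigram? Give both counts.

"ring call" (4 vs 3)

"lake call": 3 occurrences
"ring call": 4 occurrences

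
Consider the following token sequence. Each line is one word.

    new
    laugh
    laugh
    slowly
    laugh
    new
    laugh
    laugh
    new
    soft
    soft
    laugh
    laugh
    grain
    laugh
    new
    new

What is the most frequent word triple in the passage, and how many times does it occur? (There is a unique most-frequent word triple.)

Trigram frequencies (highest first):
  new laugh laugh: 2
  laugh laugh slowly: 1
  laugh slowly laugh: 1
  slowly laugh new: 1
  laugh new laugh: 1
  laugh laugh new: 1
  … (8 more, each ≤ 1)

"new laugh laugh", 2 times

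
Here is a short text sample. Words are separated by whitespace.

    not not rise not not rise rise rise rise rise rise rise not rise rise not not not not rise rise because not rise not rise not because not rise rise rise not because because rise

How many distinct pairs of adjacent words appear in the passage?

36 tokens → 35 bigram windows in total.
Repeated bigrams (each contributes count−1 duplicates):
  rise rise: 10
  not rise: 7
  rise not: 6
  not not: 5
  because not: 2
  not because: 2
26 duplicate windows → 35 − 26 = 9 distinct.

9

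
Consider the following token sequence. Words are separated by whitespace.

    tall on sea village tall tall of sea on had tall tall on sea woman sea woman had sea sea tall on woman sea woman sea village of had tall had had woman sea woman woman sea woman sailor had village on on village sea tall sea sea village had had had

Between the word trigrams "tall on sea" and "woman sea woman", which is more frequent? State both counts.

"tall on sea": 2 occurrences
"woman sea woman": 4 occurrences

"woman sea woman" (4 vs 2)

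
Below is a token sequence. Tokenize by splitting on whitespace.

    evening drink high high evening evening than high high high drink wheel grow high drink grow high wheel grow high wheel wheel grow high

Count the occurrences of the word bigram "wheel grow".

3

Scanning the 23 overlapping bigram windows for "wheel grow":
  position 12–13: wheel grow
  position 18–19: wheel grow
  position 22–23: wheel grow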